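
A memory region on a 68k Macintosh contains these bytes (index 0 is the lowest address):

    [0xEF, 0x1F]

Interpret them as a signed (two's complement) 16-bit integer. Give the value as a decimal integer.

-4321

In big-endian order the high byte comes first in memory.
The bytes are already most-significant first: 0xEF1F.
Top bit is set, so as a signed 16-bit value this is 0xEF1F − 2^16 = -4321.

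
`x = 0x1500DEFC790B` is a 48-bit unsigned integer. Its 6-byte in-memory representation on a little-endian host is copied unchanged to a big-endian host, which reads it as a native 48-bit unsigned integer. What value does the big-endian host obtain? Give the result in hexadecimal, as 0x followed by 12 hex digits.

0x0B79FCDE0015

Stored little-endian, the bytes at ascending addresses are 0B 79 FC DE 00 15.
Read back as big-endian, the last byte is least significant, giving 0x0B79FCDE0015.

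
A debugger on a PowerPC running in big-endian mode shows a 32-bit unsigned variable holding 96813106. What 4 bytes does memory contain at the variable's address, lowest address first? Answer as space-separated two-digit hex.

96813106 in hexadecimal, padded to 32 bits, is 0x05C54032.
Split into bytes (most-significant first): 05 C5 40 32.
Big-endian: lowest address holds the most-significant byte.
So the memory order matches the most-significant-first order: 05 C5 40 32.

05 C5 40 32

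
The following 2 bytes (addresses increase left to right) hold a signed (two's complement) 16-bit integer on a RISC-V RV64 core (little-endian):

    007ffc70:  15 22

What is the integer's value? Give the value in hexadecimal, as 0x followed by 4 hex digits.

In little-endian order the low byte comes first in memory.
Reassemble most-significant byte first: 22 15 → 0x2215.

0x2215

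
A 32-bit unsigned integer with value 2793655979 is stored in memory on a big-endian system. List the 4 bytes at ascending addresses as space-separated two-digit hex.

2793655979 in hexadecimal, padded to 32 bits, is 0xA683CEAB.
Split into bytes (most-significant first): A6 83 CE AB.
Big-endian stores the most-significant byte at the lowest address.
So the memory order matches the most-significant-first order: A6 83 CE AB.

A6 83 CE AB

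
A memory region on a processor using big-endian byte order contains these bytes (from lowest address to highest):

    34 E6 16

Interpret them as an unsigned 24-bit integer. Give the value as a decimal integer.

3466774

In big-endian order the high byte comes first in memory.
The bytes are already most-significant first: 0x34E616.
0x34E616 = 3466774.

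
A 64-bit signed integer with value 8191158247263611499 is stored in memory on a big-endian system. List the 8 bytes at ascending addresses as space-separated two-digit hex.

8191158247263611499 in hexadecimal, padded to 64 bits, is 0x71ACD706FB28AA6B.
Split into bytes (most-significant first): 71 AC D7 06 FB 28 AA 6B.
In big-endian order the high byte comes first in memory.
So the memory order matches the most-significant-first order: 71 AC D7 06 FB 28 AA 6B.

71 AC D7 06 FB 28 AA 6B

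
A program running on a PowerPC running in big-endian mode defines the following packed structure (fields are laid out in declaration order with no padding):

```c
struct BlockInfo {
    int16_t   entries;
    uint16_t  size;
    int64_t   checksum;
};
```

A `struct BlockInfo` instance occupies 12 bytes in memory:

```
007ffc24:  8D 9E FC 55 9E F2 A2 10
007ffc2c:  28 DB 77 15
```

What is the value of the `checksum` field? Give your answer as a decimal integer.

`checksum` follows `entries` (2 B), `size` (2 B), so it starts at offset 2 + 2 = 4 and occupies 8 bytes.
Bytes at offsets 4..11: 9E F2 A2 10 28 DB 77 15.
Big-endian: lowest address holds the most-significant byte.
The bytes are already most-significant first: 0x9EF2A21028DB7715.
Top bit is set, so as a signed 64-bit value this is 0x9EF2A21028DB7715 − 2^64 = -6993349081064311019.

-6993349081064311019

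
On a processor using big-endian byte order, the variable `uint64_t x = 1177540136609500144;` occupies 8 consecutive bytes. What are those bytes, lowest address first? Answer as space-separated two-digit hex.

1177540136609500144 in hexadecimal, padded to 64 bits, is 0x10577683EF5FCBF0.
Split into bytes (most-significant first): 10 57 76 83 EF 5F CB F0.
In big-endian order the high byte comes first in memory.
So the memory order matches the most-significant-first order: 10 57 76 83 EF 5F CB F0.

10 57 76 83 EF 5F CB F0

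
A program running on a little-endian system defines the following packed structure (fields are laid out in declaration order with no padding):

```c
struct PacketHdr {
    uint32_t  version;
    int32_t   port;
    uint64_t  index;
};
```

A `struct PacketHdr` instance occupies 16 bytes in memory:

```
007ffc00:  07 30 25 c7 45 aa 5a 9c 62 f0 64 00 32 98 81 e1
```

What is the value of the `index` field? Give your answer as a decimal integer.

`index` follows `version` (4 B), `port` (4 B), so it starts at offset 4 + 4 = 8 and occupies 8 bytes.
Bytes at offsets 8..15: 62 F0 64 00 32 98 81 E1.
Little-endian stores the least-significant byte at the lowest address.
Reassemble most-significant byte first: E1 81 98 32 00 64 F0 62 → 0xE18198320064F062.
0xE18198320064F062 = 16249436271051862114.

16249436271051862114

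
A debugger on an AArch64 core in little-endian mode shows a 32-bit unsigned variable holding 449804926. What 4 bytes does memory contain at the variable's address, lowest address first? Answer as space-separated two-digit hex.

449804926 in hexadecimal, padded to 32 bits, is 0x1ACF7A7E.
Split into bytes (most-significant first): 1A CF 7A 7E.
Little-endian: lowest address holds the least-significant byte.
So at ascending addresses the bytes are 7E 7A CF 1A.

7E 7A CF 1A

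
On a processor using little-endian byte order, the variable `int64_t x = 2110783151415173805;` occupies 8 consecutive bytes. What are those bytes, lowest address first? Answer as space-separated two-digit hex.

AD 22 FB C1 17 02 4B 1D

2110783151415173805 in hexadecimal, padded to 64 bits, is 0x1D4B0217C1FB22AD.
Split into bytes (most-significant first): 1D 4B 02 17 C1 FB 22 AD.
In little-endian order the low byte comes first in memory.
So at ascending addresses the bytes are AD 22 FB C1 17 02 4B 1D.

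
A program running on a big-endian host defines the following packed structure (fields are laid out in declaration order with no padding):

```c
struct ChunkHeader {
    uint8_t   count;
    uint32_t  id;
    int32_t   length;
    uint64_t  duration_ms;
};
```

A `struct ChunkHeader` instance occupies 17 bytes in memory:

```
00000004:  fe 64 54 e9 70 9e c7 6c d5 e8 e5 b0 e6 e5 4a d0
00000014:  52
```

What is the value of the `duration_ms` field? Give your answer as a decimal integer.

16782014092201873490

`duration_ms` follows `count` (1 B), `id` (4 B), `length` (4 B), so it starts at offset 1 + 4 + 4 = 9 and occupies 8 bytes.
Bytes at offsets 9..16: E8 E5 B0 E6 E5 4A D0 52.
Big-endian stores the most-significant byte at the lowest address.
The bytes are already most-significant first: 0xE8E5B0E6E54AD052.
0xE8E5B0E6E54AD052 = 16782014092201873490.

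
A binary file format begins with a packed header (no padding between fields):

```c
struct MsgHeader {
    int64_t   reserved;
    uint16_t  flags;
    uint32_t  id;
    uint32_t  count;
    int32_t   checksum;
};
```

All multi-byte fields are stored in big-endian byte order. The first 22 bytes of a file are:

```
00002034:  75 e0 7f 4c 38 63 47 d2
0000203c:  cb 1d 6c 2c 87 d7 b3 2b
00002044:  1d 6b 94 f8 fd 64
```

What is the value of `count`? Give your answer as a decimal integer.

`count` follows `reserved` (8 B), `flags` (2 B), `id` (4 B), so it starts at offset 8 + 2 + 4 = 14 and occupies 4 bytes.
Bytes at offsets 14..17: B3 2B 1D 6B.
In big-endian order the high byte comes first in memory.
The bytes are already most-significant first: 0xB32B1D6B.
0xB32B1D6B = 3005947243.

3005947243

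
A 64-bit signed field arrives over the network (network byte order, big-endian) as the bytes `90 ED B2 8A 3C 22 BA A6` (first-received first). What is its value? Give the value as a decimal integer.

In big-endian order the high byte comes first in memory.
The bytes are already most-significant first: 0x90EDB28A3C22BAA6.
Top bit is set, so as a signed 64-bit value this is 0x90EDB28A3C22BAA6 − 2^64 = -8003544655983363418.

-8003544655983363418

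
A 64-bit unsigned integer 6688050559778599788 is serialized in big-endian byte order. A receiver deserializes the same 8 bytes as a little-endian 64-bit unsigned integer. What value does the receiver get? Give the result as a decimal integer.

7832732405537099868

6688050559778599788 in 64-bit hexadecimal is 0x5CD0BA8C9F74B36C.
Stored big-endian, the bytes at ascending addresses are 5C D0 BA 8C 9F 74 B3 6C.
Read back as little-endian, the first byte is least significant, giving 0x6CB3749F8CBAD05C.
0x6CB3749F8CBAD05C = 7832732405537099868.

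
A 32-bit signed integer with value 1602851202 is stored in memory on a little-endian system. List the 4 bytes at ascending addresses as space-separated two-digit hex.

1602851202 in hexadecimal, padded to 32 bits, is 0x5F899182.
Split into bytes (most-significant first): 5F 89 91 82.
In little-endian order the low byte comes first in memory.
So at ascending addresses the bytes are 82 91 89 5F.

82 91 89 5F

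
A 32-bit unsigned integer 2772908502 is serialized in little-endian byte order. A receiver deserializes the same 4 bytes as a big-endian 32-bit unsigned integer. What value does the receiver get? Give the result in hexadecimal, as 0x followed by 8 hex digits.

0xD63947A5

2772908502 in 32-bit hexadecimal is 0xA54739D6.
Stored little-endian, the bytes at ascending addresses are D6 39 47 A5.
Read back as big-endian, the last byte is least significant, giving 0xD63947A5.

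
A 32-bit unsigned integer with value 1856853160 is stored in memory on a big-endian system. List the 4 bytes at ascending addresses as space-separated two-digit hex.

1856853160 in hexadecimal, padded to 32 bits, is 0x6EAD54A8.
Split into bytes (most-significant first): 6E AD 54 A8.
Big-endian stores the most-significant byte at the lowest address.
So the memory order matches the most-significant-first order: 6E AD 54 A8.

6E AD 54 A8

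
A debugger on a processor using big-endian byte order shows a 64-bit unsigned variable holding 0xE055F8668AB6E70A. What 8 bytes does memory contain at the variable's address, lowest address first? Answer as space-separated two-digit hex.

E0 55 F8 66 8A B6 E7 0A

Split into bytes (most-significant first): E0 55 F8 66 8A B6 E7 0A.
Big-endian stores the most-significant byte at the lowest address.
So the memory order matches the most-significant-first order: E0 55 F8 66 8A B6 E7 0A.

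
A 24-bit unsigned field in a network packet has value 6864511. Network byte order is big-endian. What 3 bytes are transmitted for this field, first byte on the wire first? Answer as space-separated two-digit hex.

68 BE 7F

6864511 in hexadecimal, padded to 24 bits, is 0x68BE7F.
Split into bytes (most-significant first): 68 BE 7F.
Big-endian stores the most-significant byte at the lowest address.
So the memory order matches the most-significant-first order: 68 BE 7F.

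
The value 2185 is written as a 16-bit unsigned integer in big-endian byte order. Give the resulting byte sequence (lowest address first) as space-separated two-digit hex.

08 89

2185 in hexadecimal, padded to 16 bits, is 0x0889.
Split into bytes (most-significant first): 08 89.
In big-endian order the high byte comes first in memory.
So the memory order matches the most-significant-first order: 08 89.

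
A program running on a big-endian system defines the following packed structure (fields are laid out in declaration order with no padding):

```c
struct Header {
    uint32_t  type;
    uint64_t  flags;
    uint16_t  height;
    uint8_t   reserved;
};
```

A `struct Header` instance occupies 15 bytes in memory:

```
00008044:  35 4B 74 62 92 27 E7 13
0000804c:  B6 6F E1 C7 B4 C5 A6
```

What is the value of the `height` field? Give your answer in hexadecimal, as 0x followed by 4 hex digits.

`height` follows `type` (4 B), `flags` (8 B), so it starts at offset 4 + 8 = 12 and occupies 2 bytes.
Bytes at offsets 12..13: B4 C5.
In big-endian order the high byte comes first in memory.
The bytes are already most-significant first: 0xB4C5.

0xB4C5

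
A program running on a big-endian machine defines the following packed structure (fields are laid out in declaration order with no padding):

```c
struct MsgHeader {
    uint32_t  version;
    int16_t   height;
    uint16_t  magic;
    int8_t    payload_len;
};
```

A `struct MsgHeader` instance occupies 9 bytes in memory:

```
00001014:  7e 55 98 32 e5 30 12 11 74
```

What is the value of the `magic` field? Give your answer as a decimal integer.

4625

`magic` follows `version` (4 B), `height` (2 B), so it starts at offset 4 + 2 = 6 and occupies 2 bytes.
Bytes at offsets 6..7: 12 11.
In big-endian order the high byte comes first in memory.
The bytes are already most-significant first: 0x1211.
0x1211 = 4625.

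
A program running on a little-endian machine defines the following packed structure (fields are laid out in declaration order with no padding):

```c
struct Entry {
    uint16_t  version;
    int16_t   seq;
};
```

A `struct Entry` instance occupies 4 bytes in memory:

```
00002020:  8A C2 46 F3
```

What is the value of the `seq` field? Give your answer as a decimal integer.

`seq` follows `version` (2 bytes), so it starts at byte offset 2 and occupies 2 bytes.
Bytes at offsets 2..3: 46 F3.
Little-endian stores the least-significant byte at the lowest address.
Reassemble most-significant byte first: F3 46 → 0xF346.
Top bit is set, so as a signed 16-bit value this is 0xF346 − 2^16 = -3258.

-3258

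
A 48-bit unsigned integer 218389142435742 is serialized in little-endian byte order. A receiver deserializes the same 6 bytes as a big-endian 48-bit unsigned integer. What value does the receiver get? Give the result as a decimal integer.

174784796139462

218389142435742 in 48-bit hexadecimal is 0xC69FAF41F79E.
Stored little-endian, the bytes at ascending addresses are 9E F7 41 AF 9F C6.
Read back as big-endian, the last byte is least significant, giving 0x9EF741AF9FC6.
0x9EF741AF9FC6 = 174784796139462.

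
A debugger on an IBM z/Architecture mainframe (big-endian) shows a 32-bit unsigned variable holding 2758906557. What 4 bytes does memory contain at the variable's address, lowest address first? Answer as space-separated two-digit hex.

A4 71 92 BD

2758906557 in hexadecimal, padded to 32 bits, is 0xA47192BD.
Split into bytes (most-significant first): A4 71 92 BD.
Big-endian stores the most-significant byte at the lowest address.
So the memory order matches the most-significant-first order: A4 71 92 BD.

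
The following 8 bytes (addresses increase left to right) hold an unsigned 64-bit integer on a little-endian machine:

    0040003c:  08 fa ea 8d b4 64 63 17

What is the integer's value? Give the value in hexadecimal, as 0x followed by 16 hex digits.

In little-endian order the low byte comes first in memory.
Reassemble most-significant byte first: 17 63 64 B4 8D EA FA 08 → 0x176364B48DEAFA08.

0x176364B48DEAFA08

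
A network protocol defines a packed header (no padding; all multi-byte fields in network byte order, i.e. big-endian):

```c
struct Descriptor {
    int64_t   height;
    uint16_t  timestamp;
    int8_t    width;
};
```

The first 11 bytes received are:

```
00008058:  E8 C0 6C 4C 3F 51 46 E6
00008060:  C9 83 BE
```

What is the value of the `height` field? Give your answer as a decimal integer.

`height` is the first field, at byte offset 0, occupying 8 bytes.
Bytes at offsets 0..7: E8 C0 6C 4C 3F 51 46 E6.
In big-endian order the high byte comes first in memory.
The bytes are already most-significant first: 0xE8C06C4C3F5146E6.
Top bit is set, so as a signed 64-bit value this is 0xE8C06C4C3F5146E6 − 2^64 = -1675219986646219034.

-1675219986646219034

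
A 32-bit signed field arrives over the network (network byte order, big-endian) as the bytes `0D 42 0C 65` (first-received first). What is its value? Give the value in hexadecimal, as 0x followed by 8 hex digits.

0x0D420C65

Big-endian stores the most-significant byte at the lowest address.
The bytes are already most-significant first: 0x0D420C65.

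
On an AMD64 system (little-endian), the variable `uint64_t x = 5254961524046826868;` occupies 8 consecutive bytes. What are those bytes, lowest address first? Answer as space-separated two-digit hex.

5254961524046826868 in hexadecimal, padded to 64 bits, is 0x48ED5FAA05280D74.
Split into bytes (most-significant first): 48 ED 5F AA 05 28 0D 74.
Little-endian: lowest address holds the least-significant byte.
So at ascending addresses the bytes are 74 0D 28 05 AA 5F ED 48.

74 0D 28 05 AA 5F ED 48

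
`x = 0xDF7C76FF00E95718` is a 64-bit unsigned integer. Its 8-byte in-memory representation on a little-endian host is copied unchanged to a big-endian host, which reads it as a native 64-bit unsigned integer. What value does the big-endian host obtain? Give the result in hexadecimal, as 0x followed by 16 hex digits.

0x1857E900FF767CDF

Stored little-endian, the bytes at ascending addresses are 18 57 E9 00 FF 76 7C DF.
Read back as big-endian, the last byte is least significant, giving 0x1857E900FF767CDF.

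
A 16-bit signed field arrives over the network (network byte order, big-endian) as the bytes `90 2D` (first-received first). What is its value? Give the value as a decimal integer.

-28627

In big-endian order the high byte comes first in memory.
The bytes are already most-significant first: 0x902D.
Top bit is set, so as a signed 16-bit value this is 0x902D − 2^16 = -28627.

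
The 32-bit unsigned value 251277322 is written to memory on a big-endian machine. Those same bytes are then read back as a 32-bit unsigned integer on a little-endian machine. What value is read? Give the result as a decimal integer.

170981902

251277322 in 32-bit hexadecimal is 0x0EFA300A.
Stored big-endian, the bytes at ascending addresses are 0E FA 30 0A.
Read back as little-endian, the first byte is least significant, giving 0x0A30FA0E.
0x0A30FA0E = 170981902.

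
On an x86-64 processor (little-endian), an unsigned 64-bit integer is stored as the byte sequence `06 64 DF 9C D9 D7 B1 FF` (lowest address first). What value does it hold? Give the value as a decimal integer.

In little-endian order the low byte comes first in memory.
Reassemble most-significant byte first: FF B1 D7 D9 9C DF 64 06 → 0xFFB1D7D99CDF6406.
0xFFB1D7D99CDF6406 = 18424744880189170694.

18424744880189170694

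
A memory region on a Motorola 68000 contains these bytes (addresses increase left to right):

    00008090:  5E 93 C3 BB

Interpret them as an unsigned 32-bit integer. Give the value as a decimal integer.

1586742203

Big-endian stores the most-significant byte at the lowest address.
The bytes are already most-significant first: 0x5E93C3BB.
0x5E93C3BB = 1586742203.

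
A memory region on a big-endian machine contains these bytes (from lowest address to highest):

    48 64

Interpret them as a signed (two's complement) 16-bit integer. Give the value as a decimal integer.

In big-endian order the high byte comes first in memory.
The bytes are already most-significant first: 0x4864.
0x4864 = 18532.

18532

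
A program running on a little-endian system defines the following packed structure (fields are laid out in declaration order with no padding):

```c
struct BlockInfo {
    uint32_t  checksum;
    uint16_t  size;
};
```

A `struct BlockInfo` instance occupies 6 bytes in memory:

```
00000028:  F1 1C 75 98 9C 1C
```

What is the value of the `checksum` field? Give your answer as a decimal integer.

`checksum` is the first field, at byte offset 0, occupying 4 bytes.
Bytes at offsets 0..3: F1 1C 75 98.
Little-endian: lowest address holds the least-significant byte.
Reassemble most-significant byte first: 98 75 1C F1 → 0x98751CF1.
0x98751CF1 = 2557811953.

2557811953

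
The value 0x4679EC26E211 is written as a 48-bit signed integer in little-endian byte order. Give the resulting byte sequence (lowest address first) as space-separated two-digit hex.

11 E2 26 EC 79 46

Split into bytes (most-significant first): 46 79 EC 26 E2 11.
Little-endian stores the least-significant byte at the lowest address.
So at ascending addresses the bytes are 11 E2 26 EC 79 46.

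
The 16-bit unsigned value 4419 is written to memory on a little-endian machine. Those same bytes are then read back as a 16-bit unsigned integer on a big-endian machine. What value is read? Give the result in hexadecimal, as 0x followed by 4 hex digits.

4419 in 16-bit hexadecimal is 0x1143.
Stored little-endian, the bytes at ascending addresses are 43 11.
Read back as big-endian, the last byte is least significant, giving 0x4311.

0x4311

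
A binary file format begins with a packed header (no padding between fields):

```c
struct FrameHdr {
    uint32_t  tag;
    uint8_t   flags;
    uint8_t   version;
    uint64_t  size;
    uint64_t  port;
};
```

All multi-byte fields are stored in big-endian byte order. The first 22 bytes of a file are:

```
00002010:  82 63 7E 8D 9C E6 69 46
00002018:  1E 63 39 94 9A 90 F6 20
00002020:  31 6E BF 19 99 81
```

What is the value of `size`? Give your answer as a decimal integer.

7585784033868814992

`size` follows `tag` (4 B), `flags` (1 B), `version` (1 B), so it starts at offset 4 + 1 + 1 = 6 and occupies 8 bytes.
Bytes at offsets 6..13: 69 46 1E 63 39 94 9A 90.
Big-endian: lowest address holds the most-significant byte.
The bytes are already most-significant first: 0x69461E6339949A90.
0x69461E6339949A90 = 7585784033868814992.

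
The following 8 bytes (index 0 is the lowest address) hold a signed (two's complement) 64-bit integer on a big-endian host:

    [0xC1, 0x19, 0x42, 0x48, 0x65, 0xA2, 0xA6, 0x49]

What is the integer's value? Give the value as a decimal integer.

In big-endian order the high byte comes first in memory.
The bytes are already most-significant first: 0xC119424865A2A649.
Top bit is set, so as a signed 64-bit value this is 0xC119424865A2A649 − 2^64 = -4532518671261456823.

-4532518671261456823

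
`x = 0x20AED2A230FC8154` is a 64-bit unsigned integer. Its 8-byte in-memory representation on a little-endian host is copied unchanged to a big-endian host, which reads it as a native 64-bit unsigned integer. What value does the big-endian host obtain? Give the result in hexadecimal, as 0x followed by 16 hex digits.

0x5481FC30A2D2AE20

Stored little-endian, the bytes at ascending addresses are 54 81 FC 30 A2 D2 AE 20.
Read back as big-endian, the last byte is least significant, giving 0x5481FC30A2D2AE20.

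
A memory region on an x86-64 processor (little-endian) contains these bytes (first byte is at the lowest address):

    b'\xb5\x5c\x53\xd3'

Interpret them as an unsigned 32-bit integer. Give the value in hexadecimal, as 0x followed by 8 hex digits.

Little-endian stores the least-significant byte at the lowest address.
Reassemble most-significant byte first: D3 53 5C B5 → 0xD3535CB5.

0xD3535CB5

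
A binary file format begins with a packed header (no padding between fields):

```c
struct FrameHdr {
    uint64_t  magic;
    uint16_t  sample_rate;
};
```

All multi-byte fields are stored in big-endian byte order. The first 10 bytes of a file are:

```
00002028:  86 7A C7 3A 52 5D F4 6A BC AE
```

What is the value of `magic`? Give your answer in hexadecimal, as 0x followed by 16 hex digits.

`magic` is the first field, at byte offset 0, occupying 8 bytes.
Bytes at offsets 0..7: 86 7A C7 3A 52 5D F4 6A.
Big-endian stores the most-significant byte at the lowest address.
The bytes are already most-significant first: 0x867AC73A525DF46A.

0x867AC73A525DF46A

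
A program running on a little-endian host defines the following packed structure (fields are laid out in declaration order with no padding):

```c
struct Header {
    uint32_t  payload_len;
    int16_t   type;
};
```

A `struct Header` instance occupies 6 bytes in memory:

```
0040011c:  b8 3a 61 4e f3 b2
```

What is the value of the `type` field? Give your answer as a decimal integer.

`type` follows `payload_len` (4 bytes), so it starts at byte offset 4 and occupies 2 bytes.
Bytes at offsets 4..5: F3 B2.
Little-endian: lowest address holds the least-significant byte.
Reassemble most-significant byte first: B2 F3 → 0xB2F3.
Top bit is set, so as a signed 16-bit value this is 0xB2F3 − 2^16 = -19725.

-19725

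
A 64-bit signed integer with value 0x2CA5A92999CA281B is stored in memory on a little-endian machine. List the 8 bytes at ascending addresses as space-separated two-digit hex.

1B 28 CA 99 29 A9 A5 2C

Split into bytes (most-significant first): 2C A5 A9 29 99 CA 28 1B.
In little-endian order the low byte comes first in memory.
So at ascending addresses the bytes are 1B 28 CA 99 29 A9 A5 2C.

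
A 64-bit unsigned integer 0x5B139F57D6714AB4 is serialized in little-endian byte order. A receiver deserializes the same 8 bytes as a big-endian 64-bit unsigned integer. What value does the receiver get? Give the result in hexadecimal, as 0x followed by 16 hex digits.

Stored little-endian, the bytes at ascending addresses are B4 4A 71 D6 57 9F 13 5B.
Read back as big-endian, the last byte is least significant, giving 0xB44A71D6579F135B.

0xB44A71D6579F135B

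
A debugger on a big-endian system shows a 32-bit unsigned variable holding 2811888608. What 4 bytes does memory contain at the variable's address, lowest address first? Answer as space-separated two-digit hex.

2811888608 in hexadecimal, padded to 32 bits, is 0xA79A03E0.
Split into bytes (most-significant first): A7 9A 03 E0.
Big-endian: lowest address holds the most-significant byte.
So the memory order matches the most-significant-first order: A7 9A 03 E0.

A7 9A 03 E0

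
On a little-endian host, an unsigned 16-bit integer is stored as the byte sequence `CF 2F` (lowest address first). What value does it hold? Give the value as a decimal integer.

12239

Little-endian stores the least-significant byte at the lowest address.
Reassemble most-significant byte first: 2F CF → 0x2FCF.
0x2FCF = 12239.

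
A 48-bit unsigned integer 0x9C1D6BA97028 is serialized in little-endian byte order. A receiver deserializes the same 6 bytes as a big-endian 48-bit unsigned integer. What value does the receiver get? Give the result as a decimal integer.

Stored little-endian, the bytes at ascending addresses are 28 70 A9 6B 1D 9C.
Read back as big-endian, the last byte is least significant, giving 0x2870A96B1D9C.
0x2870A96B1D9C = 44464343817628.

44464343817628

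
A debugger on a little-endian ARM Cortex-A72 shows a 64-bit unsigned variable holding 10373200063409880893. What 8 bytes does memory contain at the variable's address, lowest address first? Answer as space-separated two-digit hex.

10373200063409880893 in hexadecimal, padded to 64 bits, is 0x8FF5027F839AFF3D.
Split into bytes (most-significant first): 8F F5 02 7F 83 9A FF 3D.
Little-endian: lowest address holds the least-significant byte.
So at ascending addresses the bytes are 3D FF 9A 83 7F 02 F5 8F.

3D FF 9A 83 7F 02 F5 8F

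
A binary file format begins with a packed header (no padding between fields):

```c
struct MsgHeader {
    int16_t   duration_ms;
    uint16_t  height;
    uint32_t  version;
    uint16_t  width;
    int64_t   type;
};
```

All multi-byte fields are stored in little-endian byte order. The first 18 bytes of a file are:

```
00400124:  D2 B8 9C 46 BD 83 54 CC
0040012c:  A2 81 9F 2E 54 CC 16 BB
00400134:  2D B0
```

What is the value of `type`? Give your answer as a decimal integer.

-5751735442490511713

`type` follows `duration_ms` (2 B), `height` (2 B), `version` (4 B), `width` (2 B), so it starts at offset 2 + 2 + 4 + 2 = 10 and occupies 8 bytes.
Bytes at offsets 10..17: 9F 2E 54 CC 16 BB 2D B0.
Little-endian stores the least-significant byte at the lowest address.
Reassemble most-significant byte first: B0 2D BB 16 CC 54 2E 9F → 0xB02DBB16CC542E9F.
Top bit is set, so as a signed 64-bit value this is 0xB02DBB16CC542E9F − 2^64 = -5751735442490511713.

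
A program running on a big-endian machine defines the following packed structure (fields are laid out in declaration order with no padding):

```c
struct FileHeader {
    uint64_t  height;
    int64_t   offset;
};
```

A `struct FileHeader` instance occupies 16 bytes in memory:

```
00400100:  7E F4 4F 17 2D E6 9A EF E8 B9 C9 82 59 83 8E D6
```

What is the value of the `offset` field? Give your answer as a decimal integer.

-1677087824534073642

`offset` follows `height` (8 bytes), so it starts at byte offset 8 and occupies 8 bytes.
Bytes at offsets 8..15: E8 B9 C9 82 59 83 8E D6.
In big-endian order the high byte comes first in memory.
The bytes are already most-significant first: 0xE8B9C98259838ED6.
Top bit is set, so as a signed 64-bit value this is 0xE8B9C98259838ED6 − 2^64 = -1677087824534073642.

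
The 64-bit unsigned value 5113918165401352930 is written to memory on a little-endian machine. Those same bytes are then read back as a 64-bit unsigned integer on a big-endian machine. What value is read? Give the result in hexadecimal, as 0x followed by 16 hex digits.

0xE23A2A0B7A49F846

5113918165401352930 in 64-bit hexadecimal is 0x46F8497A0B2A3AE2.
Stored little-endian, the bytes at ascending addresses are E2 3A 2A 0B 7A 49 F8 46.
Read back as big-endian, the last byte is least significant, giving 0xE23A2A0B7A49F846.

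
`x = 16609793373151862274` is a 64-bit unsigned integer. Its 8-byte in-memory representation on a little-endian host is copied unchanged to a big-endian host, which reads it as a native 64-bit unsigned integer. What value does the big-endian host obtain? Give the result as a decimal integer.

16609793373151862274 in 64-bit hexadecimal is 0xE681D712075A9E02.
Stored little-endian, the bytes at ascending addresses are 02 9E 5A 07 12 D7 81 E6.
Read back as big-endian, the last byte is least significant, giving 0x029E5A0712D781E6.
0x029E5A0712D781E6 = 188687220823523814.

188687220823523814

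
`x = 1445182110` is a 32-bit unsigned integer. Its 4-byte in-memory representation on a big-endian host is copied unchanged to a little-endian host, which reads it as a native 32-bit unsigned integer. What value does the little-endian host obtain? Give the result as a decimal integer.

1445182110 in 32-bit hexadecimal is 0x5623BA9E.
Stored big-endian, the bytes at ascending addresses are 56 23 BA 9E.
Read back as little-endian, the first byte is least significant, giving 0x9EBA2356.
0x9EBA2356 = 2662998870.

2662998870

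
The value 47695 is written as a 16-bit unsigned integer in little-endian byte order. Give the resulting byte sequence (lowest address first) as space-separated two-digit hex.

4F BA

47695 in hexadecimal, padded to 16 bits, is 0xBA4F.
Split into bytes (most-significant first): BA 4F.
Little-endian stores the least-significant byte at the lowest address.
So at ascending addresses the bytes are 4F BA.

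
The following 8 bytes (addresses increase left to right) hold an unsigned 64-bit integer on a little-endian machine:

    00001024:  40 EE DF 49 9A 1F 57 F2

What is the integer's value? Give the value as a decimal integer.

17462460827677224512

Little-endian stores the least-significant byte at the lowest address.
Reassemble most-significant byte first: F2 57 1F 9A 49 DF EE 40 → 0xF2571F9A49DFEE40.
0xF2571F9A49DFEE40 = 17462460827677224512.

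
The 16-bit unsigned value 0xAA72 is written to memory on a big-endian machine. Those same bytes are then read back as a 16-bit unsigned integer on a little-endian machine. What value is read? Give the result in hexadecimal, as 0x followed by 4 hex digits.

Stored big-endian, the bytes at ascending addresses are AA 72.
Read back as little-endian, the first byte is least significant, giving 0x72AA.

0x72AA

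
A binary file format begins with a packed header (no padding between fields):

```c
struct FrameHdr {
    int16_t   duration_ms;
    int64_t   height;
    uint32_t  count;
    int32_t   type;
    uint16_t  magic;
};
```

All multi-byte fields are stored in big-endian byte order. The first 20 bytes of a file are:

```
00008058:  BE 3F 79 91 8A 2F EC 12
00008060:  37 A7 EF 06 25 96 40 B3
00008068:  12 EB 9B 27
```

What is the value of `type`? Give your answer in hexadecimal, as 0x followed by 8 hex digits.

`type` follows `duration_ms` (2 B), `height` (8 B), `count` (4 B), so it starts at offset 2 + 8 + 4 = 14 and occupies 4 bytes.
Bytes at offsets 14..17: 40 B3 12 EB.
Big-endian: lowest address holds the most-significant byte.
The bytes are already most-significant first: 0x40B312EB.

0x40B312EB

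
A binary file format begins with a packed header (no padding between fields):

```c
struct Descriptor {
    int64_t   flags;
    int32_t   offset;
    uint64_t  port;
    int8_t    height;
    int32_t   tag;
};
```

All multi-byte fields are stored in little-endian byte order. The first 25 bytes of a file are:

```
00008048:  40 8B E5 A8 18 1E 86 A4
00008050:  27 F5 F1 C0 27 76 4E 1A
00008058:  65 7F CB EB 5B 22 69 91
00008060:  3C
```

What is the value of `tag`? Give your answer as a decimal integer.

1016162594

`tag` follows `flags` (8 B), `offset` (4 B), `port` (8 B), `height` (1 B), so it starts at offset 8 + 4 + 8 + 1 = 21 and occupies 4 bytes.
Bytes at offsets 21..24: 22 69 91 3C.
In little-endian order the low byte comes first in memory.
Reassemble most-significant byte first: 3C 91 69 22 → 0x3C916922.
0x3C916922 = 1016162594.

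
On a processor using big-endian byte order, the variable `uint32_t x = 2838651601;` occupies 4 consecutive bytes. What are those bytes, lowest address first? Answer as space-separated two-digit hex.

A9 32 62 D1

2838651601 in hexadecimal, padded to 32 bits, is 0xA93262D1.
Split into bytes (most-significant first): A9 32 62 D1.
Big-endian: lowest address holds the most-significant byte.
So the memory order matches the most-significant-first order: A9 32 62 D1.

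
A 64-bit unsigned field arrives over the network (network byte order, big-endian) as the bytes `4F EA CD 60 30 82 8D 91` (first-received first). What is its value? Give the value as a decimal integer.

5758640886561017233

In big-endian order the high byte comes first in memory.
The bytes are already most-significant first: 0x4FEACD6030828D91.
0x4FEACD6030828D91 = 5758640886561017233.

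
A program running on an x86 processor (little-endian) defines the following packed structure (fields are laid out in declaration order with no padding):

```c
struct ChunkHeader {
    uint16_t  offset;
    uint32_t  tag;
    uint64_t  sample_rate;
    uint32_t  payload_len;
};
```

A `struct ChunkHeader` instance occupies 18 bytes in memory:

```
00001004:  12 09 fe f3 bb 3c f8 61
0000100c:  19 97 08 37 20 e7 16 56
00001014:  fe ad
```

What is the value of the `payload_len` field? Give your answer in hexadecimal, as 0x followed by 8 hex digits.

`payload_len` follows `offset` (2 B), `tag` (4 B), `sample_rate` (8 B), so it starts at offset 2 + 4 + 8 = 14 and occupies 4 bytes.
Bytes at offsets 14..17: 16 56 FE AD.
Little-endian: lowest address holds the least-significant byte.
Reassemble most-significant byte first: AD FE 56 16 → 0xADFE5616.

0xADFE5616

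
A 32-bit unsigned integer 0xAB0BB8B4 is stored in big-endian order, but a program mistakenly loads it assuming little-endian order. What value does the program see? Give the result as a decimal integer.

3031960491

Stored big-endian, the bytes at ascending addresses are AB 0B B8 B4.
Read back as little-endian, the first byte is least significant, giving 0xB4B80BAB.
0xB4B80BAB = 3031960491.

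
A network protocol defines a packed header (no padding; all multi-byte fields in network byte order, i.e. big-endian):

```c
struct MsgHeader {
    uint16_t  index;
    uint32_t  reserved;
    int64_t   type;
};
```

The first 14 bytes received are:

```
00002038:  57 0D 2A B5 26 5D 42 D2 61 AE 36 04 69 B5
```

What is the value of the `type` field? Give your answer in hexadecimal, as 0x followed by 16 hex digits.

`type` follows `index` (2 B), `reserved` (4 B), so it starts at offset 2 + 4 = 6 and occupies 8 bytes.
Bytes at offsets 6..13: 42 D2 61 AE 36 04 69 B5.
Big-endian stores the most-significant byte at the lowest address.
The bytes are already most-significant first: 0x42D261AE360469B5.

0x42D261AE360469B5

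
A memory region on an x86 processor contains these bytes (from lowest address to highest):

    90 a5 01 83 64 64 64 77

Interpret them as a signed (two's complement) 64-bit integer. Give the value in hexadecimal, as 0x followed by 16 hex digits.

In little-endian order the low byte comes first in memory.
Reassemble most-significant byte first: 77 64 64 64 83 01 A5 90 → 0x776464648301A590.

0x776464648301A590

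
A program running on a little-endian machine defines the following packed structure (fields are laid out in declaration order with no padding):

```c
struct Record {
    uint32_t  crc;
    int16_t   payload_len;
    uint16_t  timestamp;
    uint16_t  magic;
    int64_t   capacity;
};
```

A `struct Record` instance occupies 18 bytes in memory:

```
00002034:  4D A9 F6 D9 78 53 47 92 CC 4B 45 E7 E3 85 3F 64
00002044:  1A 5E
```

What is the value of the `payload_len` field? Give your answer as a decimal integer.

`payload_len` follows `crc` (4 bytes), so it starts at byte offset 4 and occupies 2 bytes.
Bytes at offsets 4..5: 78 53.
Little-endian stores the least-significant byte at the lowest address.
Reassemble most-significant byte first: 53 78 → 0x5378.
0x5378 = 21368.

21368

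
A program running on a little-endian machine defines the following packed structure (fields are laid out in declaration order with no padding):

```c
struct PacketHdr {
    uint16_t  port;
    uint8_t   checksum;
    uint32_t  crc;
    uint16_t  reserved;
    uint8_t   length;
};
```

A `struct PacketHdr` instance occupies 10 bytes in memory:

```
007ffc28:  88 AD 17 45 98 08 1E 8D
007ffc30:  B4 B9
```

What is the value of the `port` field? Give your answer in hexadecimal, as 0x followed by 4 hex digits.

`port` is the first field, at byte offset 0, occupying 2 bytes.
Bytes at offsets 0..1: 88 AD.
In little-endian order the low byte comes first in memory.
Reassemble most-significant byte first: AD 88 → 0xAD88.

0xAD88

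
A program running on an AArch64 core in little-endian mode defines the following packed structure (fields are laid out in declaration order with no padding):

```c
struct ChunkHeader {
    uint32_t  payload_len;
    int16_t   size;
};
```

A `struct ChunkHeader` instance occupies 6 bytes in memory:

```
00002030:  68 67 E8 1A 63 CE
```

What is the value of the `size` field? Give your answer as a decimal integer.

-12701

`size` follows `payload_len` (4 bytes), so it starts at byte offset 4 and occupies 2 bytes.
Bytes at offsets 4..5: 63 CE.
Little-endian: lowest address holds the least-significant byte.
Reassemble most-significant byte first: CE 63 → 0xCE63.
Top bit is set, so as a signed 16-bit value this is 0xCE63 − 2^16 = -12701.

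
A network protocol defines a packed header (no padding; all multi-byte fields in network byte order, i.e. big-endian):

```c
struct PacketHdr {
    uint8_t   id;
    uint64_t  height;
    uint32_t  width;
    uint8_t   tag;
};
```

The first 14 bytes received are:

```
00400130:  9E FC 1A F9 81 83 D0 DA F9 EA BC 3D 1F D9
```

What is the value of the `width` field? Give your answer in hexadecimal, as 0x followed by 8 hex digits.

`width` follows `id` (1 B), `height` (8 B), so it starts at offset 1 + 8 = 9 and occupies 4 bytes.
Bytes at offsets 9..12: EA BC 3D 1F.
Big-endian: lowest address holds the most-significant byte.
The bytes are already most-significant first: 0xEABC3D1F.

0xEABC3D1F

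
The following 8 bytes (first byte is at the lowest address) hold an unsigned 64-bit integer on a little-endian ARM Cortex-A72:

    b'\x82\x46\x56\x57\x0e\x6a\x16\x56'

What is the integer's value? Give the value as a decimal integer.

6203262146576795266

In little-endian order the low byte comes first in memory.
Reassemble most-significant byte first: 56 16 6A 0E 57 56 46 82 → 0x56166A0E57564682.
0x56166A0E57564682 = 6203262146576795266.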